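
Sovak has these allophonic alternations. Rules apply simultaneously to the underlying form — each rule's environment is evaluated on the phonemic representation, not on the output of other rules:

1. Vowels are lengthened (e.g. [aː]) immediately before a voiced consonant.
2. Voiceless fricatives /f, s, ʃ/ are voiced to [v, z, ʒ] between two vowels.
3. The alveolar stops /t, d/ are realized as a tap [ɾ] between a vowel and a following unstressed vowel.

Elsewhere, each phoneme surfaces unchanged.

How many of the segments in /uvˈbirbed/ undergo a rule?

3

Segments that undergo a rule: /u/ → [uː] (rule 1); /i/ → [iː] (rule 1); /e/ → [eː] (rule 1).
All other segments surface unchanged.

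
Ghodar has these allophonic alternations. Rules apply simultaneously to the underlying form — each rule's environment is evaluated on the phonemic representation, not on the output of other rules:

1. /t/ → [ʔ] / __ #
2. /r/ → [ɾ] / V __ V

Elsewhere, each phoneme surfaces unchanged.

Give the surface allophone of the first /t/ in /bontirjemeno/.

/t/ (between /n/ and /i/) fails the environment for rule 1, so it stays [t].

[t]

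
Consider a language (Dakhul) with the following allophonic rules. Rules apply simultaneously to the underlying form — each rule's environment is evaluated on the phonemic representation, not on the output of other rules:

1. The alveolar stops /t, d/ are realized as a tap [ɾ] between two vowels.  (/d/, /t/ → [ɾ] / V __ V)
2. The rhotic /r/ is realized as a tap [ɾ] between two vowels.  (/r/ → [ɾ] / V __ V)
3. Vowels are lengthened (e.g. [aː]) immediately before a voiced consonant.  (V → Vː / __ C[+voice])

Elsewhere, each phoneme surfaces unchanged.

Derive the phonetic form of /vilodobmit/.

[viːloːɾoːbmit]

/v/ (word-initial): no rule targets it → [v].
/i/ (between /v/ and /l/) occurs before a voiced consonant → [iː] by rule 3.
/l/ — not in any rule's target class → [l].
/o/ — between /l/ and /d/, before a voiced consonant — surfaces as [oː] (rule 3).
Rule 1 applies to /d/ (between /o/ and /o/: between two vowels) → [ɾ].
Rule 3 applies to /o/ (between /d/ and /b/: before a voiced consonant) → [oː].
/b/ (between /o/ and /m/): no rule targets it → [b].
/m/ (between /b/ and /i/): no rule targets it → [m].
/i/ — between /m/ and /t/; rule 3 does not apply here → [i].
/t/ — word-final; rule 1 does not apply here → [t].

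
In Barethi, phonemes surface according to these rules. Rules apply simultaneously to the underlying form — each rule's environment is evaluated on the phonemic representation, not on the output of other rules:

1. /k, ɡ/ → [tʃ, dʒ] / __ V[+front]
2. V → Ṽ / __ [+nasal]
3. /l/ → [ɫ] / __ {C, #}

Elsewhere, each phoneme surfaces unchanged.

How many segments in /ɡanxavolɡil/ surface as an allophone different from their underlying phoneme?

Segments that undergo a rule: /a/ → [ã] (rule 2); /l/ → [ɫ] (rule 3); /ɡ/ → [dʒ] (rule 1); /l/ → [ɫ] (rule 3).
All other segments surface unchanged.

4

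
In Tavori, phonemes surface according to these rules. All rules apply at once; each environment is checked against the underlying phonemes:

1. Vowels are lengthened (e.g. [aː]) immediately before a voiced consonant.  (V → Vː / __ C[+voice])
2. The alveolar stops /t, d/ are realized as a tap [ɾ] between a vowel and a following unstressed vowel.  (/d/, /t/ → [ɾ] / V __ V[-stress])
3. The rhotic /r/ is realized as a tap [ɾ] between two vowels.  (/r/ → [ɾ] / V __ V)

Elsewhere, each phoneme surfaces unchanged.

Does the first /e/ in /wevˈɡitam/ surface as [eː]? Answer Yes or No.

/e/ — between /w/ and /v/, before a voiced consonant — surfaces as [eː] (rule 1).
The actual realization is [eː], which matches [eː].

Yes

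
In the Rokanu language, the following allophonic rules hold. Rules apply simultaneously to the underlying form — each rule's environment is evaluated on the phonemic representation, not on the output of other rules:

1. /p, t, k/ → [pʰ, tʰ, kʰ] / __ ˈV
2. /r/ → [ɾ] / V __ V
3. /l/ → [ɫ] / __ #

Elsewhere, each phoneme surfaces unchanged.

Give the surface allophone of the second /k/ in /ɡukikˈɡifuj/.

[k]

/k/ — between /i/ and /ɡ/; rule 1 does not apply here → [k].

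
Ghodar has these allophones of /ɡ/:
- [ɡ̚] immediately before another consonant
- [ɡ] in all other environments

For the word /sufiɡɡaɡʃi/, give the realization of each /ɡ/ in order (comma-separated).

Occurrence 1 (position 5): immediately before another consonant → [ɡ̚].
Occurrence 2 (position 6): no conditioning environment matches → elsewhere allophone [ɡ].
Occurrence 3 (position 8): immediately before another consonant → [ɡ̚].

[ɡ̚], [ɡ], [ɡ̚]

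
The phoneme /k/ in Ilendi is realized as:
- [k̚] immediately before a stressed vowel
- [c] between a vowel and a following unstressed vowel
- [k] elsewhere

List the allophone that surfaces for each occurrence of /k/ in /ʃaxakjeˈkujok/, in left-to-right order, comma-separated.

[k], [k̚], [k]

Occurrence 1 (position 5): no conditioning environment matches → elsewhere allophone [k].
Occurrence 2 (position 8): immediately before a stressed vowel → [k̚].
Occurrence 3 (position 12): no conditioning environment matches → elsewhere allophone [k].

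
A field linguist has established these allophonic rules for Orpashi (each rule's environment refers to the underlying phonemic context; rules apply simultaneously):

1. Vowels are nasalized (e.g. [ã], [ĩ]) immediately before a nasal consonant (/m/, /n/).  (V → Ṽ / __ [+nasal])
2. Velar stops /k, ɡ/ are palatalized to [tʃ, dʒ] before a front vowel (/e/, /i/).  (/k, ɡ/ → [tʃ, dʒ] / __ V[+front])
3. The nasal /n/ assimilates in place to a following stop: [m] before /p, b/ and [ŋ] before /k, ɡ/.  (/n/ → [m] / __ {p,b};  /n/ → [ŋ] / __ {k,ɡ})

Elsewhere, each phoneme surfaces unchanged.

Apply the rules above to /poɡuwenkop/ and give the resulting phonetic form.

[poɡuwẽŋkop]

/p/ — not in any rule's target class → [p].
/o/ (between /p/ and /ɡ/) is in the target of rule 1 but the environment (before a nasal consonant) is not met → [o].
/ɡ/ (between /o/ and /u/) is in the target of rule 2 but the environment (before a front vowel) is not met → [ɡ].
/u/ (between /ɡ/ and /w/) is in the target of rule 1 but the environment (before a nasal consonant) is not met → [u].
/w/ (between /u/ and /e/): no rule targets it → [w].
/e/ (between /w/ and /n/) occurs before a nasal consonant → [ẽ] by rule 1.
/n/ (between /e/ and /k/) occurs before a labial or velar stop → [ŋ] by rule 3.
/k/ (between /n/ and /o/) fails the environment for rule 2, so it stays [k].
/o/ — between /k/ and /p/; rule 1 does not apply here → [o].
/p/ stays [p].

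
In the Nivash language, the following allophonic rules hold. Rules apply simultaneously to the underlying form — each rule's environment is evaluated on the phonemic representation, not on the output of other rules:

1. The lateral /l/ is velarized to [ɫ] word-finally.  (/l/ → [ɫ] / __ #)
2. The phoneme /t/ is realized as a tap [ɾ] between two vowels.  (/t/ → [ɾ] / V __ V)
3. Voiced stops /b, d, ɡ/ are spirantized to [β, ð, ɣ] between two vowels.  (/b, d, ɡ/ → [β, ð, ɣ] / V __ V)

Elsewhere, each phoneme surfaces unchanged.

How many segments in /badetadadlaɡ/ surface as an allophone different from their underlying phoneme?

3

Segments that undergo a rule: /d/ → [ð] (rule 3); /t/ → [ɾ] (rule 2); /d/ → [ð] (rule 3).
All other segments surface unchanged.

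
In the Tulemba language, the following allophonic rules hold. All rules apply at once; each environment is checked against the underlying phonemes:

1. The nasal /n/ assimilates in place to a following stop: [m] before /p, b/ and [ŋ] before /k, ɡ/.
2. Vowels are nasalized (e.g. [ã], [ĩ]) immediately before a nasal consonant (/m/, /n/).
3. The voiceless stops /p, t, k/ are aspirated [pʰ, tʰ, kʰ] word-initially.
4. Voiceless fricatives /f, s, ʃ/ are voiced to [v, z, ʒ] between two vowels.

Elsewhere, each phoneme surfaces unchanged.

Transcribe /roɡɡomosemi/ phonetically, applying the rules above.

/r/ (word-initial): no rule targets it → [r].
/o/ (between /r/ and /ɡ/): rule 2 targets it, but not before a nasal consonant → unchanged [o].
/ɡ/ (between /o/ and /ɡ/): no rule targets it → [ɡ].
/ɡ/ (between /ɡ/ and /o/): no rule targets it → [ɡ].
/o/ — between /ɡ/ and /m/, before a nasal consonant — surfaces as [õ] (rule 2).
/m/ (between /o/ and /o/): no rule targets it → [m].
/o/ — between /m/ and /s/; rule 2 does not apply here → [o].
/s/ (between /o/ and /e/) occurs between two vowels → [z] by rule 4.
/e/ — between /s/ and /m/, before a nasal consonant — surfaces as [ẽ] (rule 2).
/m/ (between /e/ and /i/): no rule targets it → [m].
/i/ (word-final): rule 2 targets it, but not before a nasal consonant → unchanged [i].

[roɡɡõmozẽmi]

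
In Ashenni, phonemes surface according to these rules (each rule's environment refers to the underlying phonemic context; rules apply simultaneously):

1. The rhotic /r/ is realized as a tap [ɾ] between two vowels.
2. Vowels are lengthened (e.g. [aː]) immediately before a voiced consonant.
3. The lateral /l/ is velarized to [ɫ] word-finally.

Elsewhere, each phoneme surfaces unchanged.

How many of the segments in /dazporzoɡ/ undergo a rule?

Segments that undergo a rule: /a/ → [aː] (rule 2); /o/ → [oː] (rule 2); /o/ → [oː] (rule 2).
All other segments surface unchanged.

3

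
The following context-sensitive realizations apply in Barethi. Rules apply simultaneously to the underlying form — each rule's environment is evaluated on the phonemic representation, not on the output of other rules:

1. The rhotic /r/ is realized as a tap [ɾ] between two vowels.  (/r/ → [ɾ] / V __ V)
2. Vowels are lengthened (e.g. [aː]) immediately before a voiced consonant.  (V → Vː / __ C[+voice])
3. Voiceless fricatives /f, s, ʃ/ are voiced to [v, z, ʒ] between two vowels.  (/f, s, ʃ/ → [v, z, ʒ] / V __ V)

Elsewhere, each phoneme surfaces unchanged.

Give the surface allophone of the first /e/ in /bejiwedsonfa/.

/e/ (between /b/ and /j/) occurs before a voiced consonant → [eː] by rule 2.

[eː]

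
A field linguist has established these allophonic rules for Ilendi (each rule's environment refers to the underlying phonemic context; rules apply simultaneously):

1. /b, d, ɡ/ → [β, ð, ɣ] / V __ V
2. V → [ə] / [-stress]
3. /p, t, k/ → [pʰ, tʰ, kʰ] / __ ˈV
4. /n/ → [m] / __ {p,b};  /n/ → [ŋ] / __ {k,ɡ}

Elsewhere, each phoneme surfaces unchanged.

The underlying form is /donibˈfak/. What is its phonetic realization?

/d/ (word-initial) fails the environment for rule 1, so it stays [d].
/o/ (between /d/ and /n/): in an unstressed syllable, so rule 2 applies → [ə].
/n/ (between /o/ and /i/): rule 4 targets it, but not before a labial or velar stop → unchanged [n].
Rule 2 applies to /i/ (between /n/ and /b/: in an unstressed syllable) → [ə].
/b/ (between /i/ and /f/): rule 1 targets it, but not between two vowels → unchanged [b].
/f/ stays [f].
/a/ (between /f/ and /k/): rule 2 targets it, but not in an unstressed syllable → unchanged [a].
/k/ — word-final; rule 3 does not apply here → [k].

[dənəbˈfak]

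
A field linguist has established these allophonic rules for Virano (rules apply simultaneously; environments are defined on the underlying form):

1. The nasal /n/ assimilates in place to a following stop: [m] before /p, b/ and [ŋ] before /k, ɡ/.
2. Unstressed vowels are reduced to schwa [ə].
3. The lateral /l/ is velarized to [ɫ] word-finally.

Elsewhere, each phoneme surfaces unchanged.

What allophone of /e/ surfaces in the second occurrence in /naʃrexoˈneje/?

/e/ (between /n/ and /j/) fails the environment for rule 2, so it stays [e].

[e]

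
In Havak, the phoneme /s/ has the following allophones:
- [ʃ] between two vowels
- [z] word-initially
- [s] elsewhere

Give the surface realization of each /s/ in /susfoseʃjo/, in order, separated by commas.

[z], [s], [ʃ]

Occurrence 1 (position 1): word-initially → [z].
Occurrence 2 (position 3): no conditioning environment matches → elsewhere allophone [s].
Occurrence 3 (position 6): between two vowels → [ʃ].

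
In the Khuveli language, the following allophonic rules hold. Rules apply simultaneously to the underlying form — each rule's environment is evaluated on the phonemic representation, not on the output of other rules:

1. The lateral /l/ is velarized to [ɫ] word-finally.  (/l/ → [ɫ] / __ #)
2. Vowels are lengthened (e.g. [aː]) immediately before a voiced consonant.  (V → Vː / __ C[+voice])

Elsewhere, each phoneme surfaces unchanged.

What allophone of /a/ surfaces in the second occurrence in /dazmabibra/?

[aː]

Rule 2 applies to /a/ (between /m/ and /b/: before a voiced consonant) → [aː].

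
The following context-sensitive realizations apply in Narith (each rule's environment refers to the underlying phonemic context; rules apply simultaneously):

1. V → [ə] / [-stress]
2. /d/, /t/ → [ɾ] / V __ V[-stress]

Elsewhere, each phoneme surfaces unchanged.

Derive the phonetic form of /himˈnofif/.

[həmˈnofəf]

/h/ (word-initial) is unaffected → [h].
/i/ (between /h/ and /m/) occurs in an unstressed syllable → [ə] by rule 1.
/m/ (between /i/ and /n/) is unaffected → [m].
/n/ (between /m/ and /o/) is unaffected → [n].
/o/ (between /n/ and /f/) is in the target of rule 1 but the environment (in an unstressed syllable) is not met → [o].
/f/ (between /o/ and /i/): no rule targets it → [f].
Rule 1 applies to /i/ (between /f/ and /f/: in an unstressed syllable) → [ə].
/f/ stays [f].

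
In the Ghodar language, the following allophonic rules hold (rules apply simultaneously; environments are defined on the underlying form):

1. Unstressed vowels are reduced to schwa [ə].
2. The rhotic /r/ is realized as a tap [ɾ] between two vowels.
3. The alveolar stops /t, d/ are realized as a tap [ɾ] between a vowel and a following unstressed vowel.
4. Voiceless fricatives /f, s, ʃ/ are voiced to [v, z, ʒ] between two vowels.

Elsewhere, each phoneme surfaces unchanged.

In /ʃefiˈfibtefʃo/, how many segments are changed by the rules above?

6

Segments that undergo a rule: /e/ → [ə] (rule 1); /f/ → [v] (rule 4); /i/ → [ə] (rule 1); /f/ → [v] (rule 4); /e/ → [ə] (rule 1); /o/ → [ə] (rule 1).
All other segments surface unchanged.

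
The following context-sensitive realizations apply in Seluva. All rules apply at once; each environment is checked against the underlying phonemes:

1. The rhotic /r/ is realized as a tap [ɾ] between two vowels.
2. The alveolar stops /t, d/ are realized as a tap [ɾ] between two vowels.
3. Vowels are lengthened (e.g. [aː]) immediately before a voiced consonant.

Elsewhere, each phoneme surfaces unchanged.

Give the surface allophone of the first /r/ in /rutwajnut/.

/r/ (word-initial) fails the environment for rule 1, so it stays [r].

[r]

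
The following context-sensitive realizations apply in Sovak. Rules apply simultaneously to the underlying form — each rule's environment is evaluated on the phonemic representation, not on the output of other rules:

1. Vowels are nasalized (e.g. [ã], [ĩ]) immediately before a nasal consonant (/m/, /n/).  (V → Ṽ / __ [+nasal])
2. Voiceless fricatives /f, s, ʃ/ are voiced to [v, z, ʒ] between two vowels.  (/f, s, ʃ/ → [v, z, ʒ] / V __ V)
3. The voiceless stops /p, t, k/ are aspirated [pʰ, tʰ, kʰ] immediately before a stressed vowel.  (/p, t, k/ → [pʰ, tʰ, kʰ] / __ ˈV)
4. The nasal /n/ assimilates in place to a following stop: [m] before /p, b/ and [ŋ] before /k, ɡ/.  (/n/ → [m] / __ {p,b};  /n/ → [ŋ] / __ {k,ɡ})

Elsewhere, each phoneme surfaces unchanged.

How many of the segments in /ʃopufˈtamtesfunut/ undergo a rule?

Segments that undergo a rule: /t/ → [tʰ] (rule 3); /a/ → [ã] (rule 1); /u/ → [ũ] (rule 1).
All other segments surface unchanged.

3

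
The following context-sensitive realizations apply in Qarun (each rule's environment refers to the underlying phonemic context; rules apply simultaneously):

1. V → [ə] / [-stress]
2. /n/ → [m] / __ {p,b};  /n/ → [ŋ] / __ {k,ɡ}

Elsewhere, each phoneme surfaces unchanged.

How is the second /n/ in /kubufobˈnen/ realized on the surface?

[n]

/n/ (word-final) fails the environment for rule 2, so it stays [n].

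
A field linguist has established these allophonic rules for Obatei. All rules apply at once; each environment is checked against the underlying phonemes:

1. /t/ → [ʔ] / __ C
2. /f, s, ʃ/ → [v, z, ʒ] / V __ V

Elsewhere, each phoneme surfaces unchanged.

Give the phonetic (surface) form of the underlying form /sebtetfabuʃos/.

[sebteʔfabuʒos]

/s/ (word-initial) fails the environment for rule 2, so it stays [s].
/t/ (between /b/ and /e/): rule 1 targets it, but not immediately before a consonant → unchanged [t].
/t/ (between /e/ and /f/): immediately before a consonant, so rule 1 applies → [ʔ].
/f/ (between /t/ and /a/) fails the environment for rule 2, so it stays [f].
/ʃ/ — between /u/ and /o/, between two vowels — surfaces as [ʒ] (rule 2).
/s/ (word-final) is in the target of rule 2 but the environment (between two vowels) is not met → [s].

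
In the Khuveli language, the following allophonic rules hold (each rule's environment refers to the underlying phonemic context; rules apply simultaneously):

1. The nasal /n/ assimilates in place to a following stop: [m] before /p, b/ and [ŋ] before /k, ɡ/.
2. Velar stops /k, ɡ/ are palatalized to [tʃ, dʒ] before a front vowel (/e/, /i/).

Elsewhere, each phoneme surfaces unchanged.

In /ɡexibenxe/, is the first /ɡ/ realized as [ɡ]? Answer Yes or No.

No

/ɡ/ (word-initial): before a front vowel, so rule 2 applies → [dʒ].
The actual realization is [dʒ], not [ɡ].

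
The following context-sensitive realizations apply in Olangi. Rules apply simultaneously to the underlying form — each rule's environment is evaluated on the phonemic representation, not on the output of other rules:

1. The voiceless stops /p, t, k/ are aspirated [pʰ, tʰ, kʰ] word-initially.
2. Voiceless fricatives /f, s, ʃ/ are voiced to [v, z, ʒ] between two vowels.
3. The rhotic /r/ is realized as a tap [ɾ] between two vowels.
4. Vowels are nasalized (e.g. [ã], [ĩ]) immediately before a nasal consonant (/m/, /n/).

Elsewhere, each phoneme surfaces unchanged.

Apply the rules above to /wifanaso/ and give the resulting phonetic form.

/w/ (word-initial): no rule targets it → [w].
/i/ (between /w/ and /f/): rule 4 targets it, but not before a nasal consonant → unchanged [i].
/f/ (between /i/ and /a/): between two vowels, so rule 2 applies → [v].
/a/ meets the environment for rule 4 (before a nasal consonant) → [ã].
/n/ — not in any rule's target class → [n].
/a/ (between /n/ and /s/) is in the target of rule 4 but the environment (before a nasal consonant) is not met → [a].
/s/ (between /a/ and /o/): between two vowels, so rule 2 applies → [z].
/o/ (word-final) is in the target of rule 4 but the environment (before a nasal consonant) is not met → [o].

[wivãnazo]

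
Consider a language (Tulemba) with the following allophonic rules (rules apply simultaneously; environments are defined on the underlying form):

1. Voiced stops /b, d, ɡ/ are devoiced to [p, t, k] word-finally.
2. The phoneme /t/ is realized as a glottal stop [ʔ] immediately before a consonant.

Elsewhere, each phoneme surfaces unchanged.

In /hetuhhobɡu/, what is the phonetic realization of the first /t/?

/t/ (between /e/ and /u/) is in the target of rule 2 but the environment (immediately before a consonant) is not met → [t].

[t]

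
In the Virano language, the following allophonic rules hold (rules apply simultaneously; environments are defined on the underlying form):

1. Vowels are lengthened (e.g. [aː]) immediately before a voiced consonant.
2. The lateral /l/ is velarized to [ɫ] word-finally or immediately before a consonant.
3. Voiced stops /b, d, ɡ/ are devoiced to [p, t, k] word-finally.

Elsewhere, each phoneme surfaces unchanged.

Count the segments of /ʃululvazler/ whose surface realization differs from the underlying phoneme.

Segments that undergo a rule: /u/ → [uː] (rule 1); /u/ → [uː] (rule 1); /l/ → [ɫ] (rule 2); /a/ → [aː] (rule 1); /e/ → [eː] (rule 1).
All other segments surface unchanged.

5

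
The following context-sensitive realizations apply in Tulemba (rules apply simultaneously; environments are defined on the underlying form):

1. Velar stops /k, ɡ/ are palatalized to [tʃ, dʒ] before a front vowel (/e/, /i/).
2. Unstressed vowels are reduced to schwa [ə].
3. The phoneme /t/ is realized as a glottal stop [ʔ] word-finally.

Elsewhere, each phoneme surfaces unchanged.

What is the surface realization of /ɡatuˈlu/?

[ɡətəˈlu]

/ɡ/ (word-initial) is in the target of rule 1 but the environment (before a front vowel) is not met → [ɡ].
/a/ (between /ɡ/ and /t/): in an unstressed syllable, so rule 2 applies → [ə].
/t/ (between /a/ and /u/) is in the target of rule 3 but the environment (word-finally) is not met → [t].
Rule 2 applies to /u/ (between /t/ and /l/: in an unstressed syllable) → [ə].
/l/ — not in any rule's target class → [l].
/u/ — word-final; rule 2 does not apply here → [u].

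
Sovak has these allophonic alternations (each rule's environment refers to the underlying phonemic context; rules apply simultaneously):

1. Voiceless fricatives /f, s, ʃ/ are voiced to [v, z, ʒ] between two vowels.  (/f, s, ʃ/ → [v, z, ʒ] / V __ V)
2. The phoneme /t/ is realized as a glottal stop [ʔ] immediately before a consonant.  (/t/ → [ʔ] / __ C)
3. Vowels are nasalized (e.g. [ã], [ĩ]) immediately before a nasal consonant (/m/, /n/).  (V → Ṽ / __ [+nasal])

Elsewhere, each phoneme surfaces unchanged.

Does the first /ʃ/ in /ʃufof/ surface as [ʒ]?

/ʃ/ (word-initial) fails the environment for rule 1, so it stays [ʃ].
The actual realization is [ʃ], not [ʒ].

No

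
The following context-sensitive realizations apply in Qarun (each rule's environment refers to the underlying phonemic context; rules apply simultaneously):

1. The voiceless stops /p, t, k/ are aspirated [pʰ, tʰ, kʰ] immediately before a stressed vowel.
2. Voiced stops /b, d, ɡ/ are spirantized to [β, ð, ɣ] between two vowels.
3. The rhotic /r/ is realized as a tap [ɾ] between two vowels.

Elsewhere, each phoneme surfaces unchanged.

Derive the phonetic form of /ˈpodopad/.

[ˈpʰoðopad]

/p/ meets the environment for rule 1 (immediately before a stressed vowel) → [pʰ].
/d/ meets the environment for rule 2 (between two vowels) → [ð].
/p/ (between /o/ and /a/) is in the target of rule 1 but the environment (immediately before a stressed vowel) is not met → [p].
/d/ — word-final; rule 2 does not apply here → [d].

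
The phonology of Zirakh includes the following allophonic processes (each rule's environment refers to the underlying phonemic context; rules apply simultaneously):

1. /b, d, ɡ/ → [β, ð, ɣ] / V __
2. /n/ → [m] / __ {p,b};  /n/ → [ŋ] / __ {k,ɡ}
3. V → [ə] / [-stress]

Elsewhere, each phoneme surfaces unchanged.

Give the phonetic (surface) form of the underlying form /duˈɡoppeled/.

[dəˈɣoppələð]

/d/ (word-initial) is in the target of rule 1 but the environment (immediately after a vowel) is not met → [d].
/u/ meets the environment for rule 3 (in an unstressed syllable) → [ə].
/ɡ/ — between /u/ and /o/, immediately after a vowel — surfaces as [ɣ] (rule 1).
/o/ (between /ɡ/ and /p/) is in the target of rule 3 but the environment (in an unstressed syllable) is not met → [o].
/p/ — not in any rule's target class → [p].
/p/ — not in any rule's target class → [p].
/e/ meets the environment for rule 3 (in an unstressed syllable) → [ə].
/l/ (between /e/ and /e/): no rule targets it → [l].
/e/ — between /l/ and /d/, in an unstressed syllable — surfaces as [ə] (rule 3).
Rule 1 applies to /d/ (word-final: immediately after a vowel) → [ð].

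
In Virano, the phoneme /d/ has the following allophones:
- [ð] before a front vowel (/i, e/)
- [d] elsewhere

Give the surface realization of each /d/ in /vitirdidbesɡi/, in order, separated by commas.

[ð], [d]

Occurrence 1 (position 6): before a front vowel (/i, e/) → [ð].
Occurrence 2 (position 8): no conditioning environment matches → elsewhere allophone [d].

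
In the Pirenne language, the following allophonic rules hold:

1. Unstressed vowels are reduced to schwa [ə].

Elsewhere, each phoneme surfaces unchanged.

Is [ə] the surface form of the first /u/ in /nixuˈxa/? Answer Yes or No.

Yes

/u/ meets the environment for rule 1 (in an unstressed syllable) → [ə].
The actual realization is [ə], which matches [ə].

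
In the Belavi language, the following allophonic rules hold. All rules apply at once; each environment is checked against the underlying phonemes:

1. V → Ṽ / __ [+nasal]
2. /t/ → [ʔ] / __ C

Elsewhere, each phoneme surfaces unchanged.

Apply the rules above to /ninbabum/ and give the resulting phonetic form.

[nĩnbabũm]

/n/ — not in any rule's target class → [n].
Rule 1 applies to /i/ (between /n/ and /n/: before a nasal consonant) → [ĩ].
/n/ — not in any rule's target class → [n].
/b/ (between /n/ and /a/): no rule targets it → [b].
/a/ — between /b/ and /b/; rule 1 does not apply here → [a].
/b/ stays [b].
Rule 1 applies to /u/ (between /b/ and /m/: before a nasal consonant) → [ũ].
/m/ stays [m].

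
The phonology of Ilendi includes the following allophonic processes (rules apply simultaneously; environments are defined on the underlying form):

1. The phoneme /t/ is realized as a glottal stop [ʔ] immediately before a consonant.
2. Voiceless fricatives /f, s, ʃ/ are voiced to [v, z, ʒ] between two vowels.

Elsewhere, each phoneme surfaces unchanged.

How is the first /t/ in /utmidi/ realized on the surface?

[ʔ]

/t/ meets the environment for rule 1 (immediately before a consonant) → [ʔ].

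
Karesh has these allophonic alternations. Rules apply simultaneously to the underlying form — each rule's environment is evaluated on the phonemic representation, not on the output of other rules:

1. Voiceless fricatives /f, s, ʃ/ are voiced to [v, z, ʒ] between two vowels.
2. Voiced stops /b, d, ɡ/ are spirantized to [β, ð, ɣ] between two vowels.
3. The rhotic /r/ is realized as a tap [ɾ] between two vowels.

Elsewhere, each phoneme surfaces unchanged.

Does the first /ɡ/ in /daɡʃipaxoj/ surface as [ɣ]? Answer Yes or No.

No

/ɡ/ (between /a/ and /ʃ/) fails the environment for rule 2, so it stays [ɡ].
The actual realization is [ɡ], not [ɣ].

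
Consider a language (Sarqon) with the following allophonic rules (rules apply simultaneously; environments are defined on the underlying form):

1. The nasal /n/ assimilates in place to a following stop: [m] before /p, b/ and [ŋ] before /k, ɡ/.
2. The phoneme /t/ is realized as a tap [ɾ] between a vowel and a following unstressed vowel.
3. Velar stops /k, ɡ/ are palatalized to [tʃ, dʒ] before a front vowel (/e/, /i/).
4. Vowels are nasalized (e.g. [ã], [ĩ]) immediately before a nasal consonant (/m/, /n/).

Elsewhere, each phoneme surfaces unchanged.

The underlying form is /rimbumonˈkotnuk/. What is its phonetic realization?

/i/ (between /r/ and /m/): before a nasal consonant, so rule 4 applies → [ĩ].
/u/ (between /b/ and /m/) occurs before a nasal consonant → [ũ] by rule 4.
/o/ meets the environment for rule 4 (before a nasal consonant) → [õ].
/n/ meets the environment for rule 1 (before a labial or velar stop) → [ŋ].
/k/ (between /n/ and /o/) is in the target of rule 3 but the environment (before a front vowel) is not met → [k].
/o/ — between /k/ and /t/; rule 4 does not apply here → [o].
/t/ (between /o/ and /n/) is in the target of rule 2 but the environment (between a vowel and a following unstressed vowel) is not met → [t].
/n/ (between /t/ and /u/): rule 1 targets it, but not before a labial or velar stop → unchanged [n].
/u/ (between /n/ and /k/): rule 4 targets it, but not before a nasal consonant → unchanged [u].
/k/ (word-final): rule 3 targets it, but not before a front vowel → unchanged [k].

[rĩmbũmõŋˈkotnuk]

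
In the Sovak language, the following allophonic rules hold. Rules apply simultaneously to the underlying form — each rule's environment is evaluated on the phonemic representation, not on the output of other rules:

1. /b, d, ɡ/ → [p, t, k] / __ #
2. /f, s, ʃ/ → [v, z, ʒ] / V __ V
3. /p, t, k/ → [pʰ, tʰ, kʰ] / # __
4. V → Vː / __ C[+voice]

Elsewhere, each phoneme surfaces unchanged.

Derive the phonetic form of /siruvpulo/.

/s/ (word-initial) is in the target of rule 2 but the environment (between two vowels) is not met → [s].
/i/ — between /s/ and /r/, before a voiced consonant — surfaces as [iː] (rule 4).
/r/ (between /i/ and /u/): no rule targets it → [r].
/u/ (between /r/ and /v/) occurs before a voiced consonant → [uː] by rule 4.
/v/ — not in any rule's target class → [v].
/p/ (between /v/ and /u/): rule 3 targets it, but not word-initially → unchanged [p].
/u/ (between /p/ and /l/) occurs before a voiced consonant → [uː] by rule 4.
/l/ (between /u/ and /o/) is unaffected → [l].
/o/ (word-final) fails the environment for rule 4, so it stays [o].

[siːruːvpuːlo]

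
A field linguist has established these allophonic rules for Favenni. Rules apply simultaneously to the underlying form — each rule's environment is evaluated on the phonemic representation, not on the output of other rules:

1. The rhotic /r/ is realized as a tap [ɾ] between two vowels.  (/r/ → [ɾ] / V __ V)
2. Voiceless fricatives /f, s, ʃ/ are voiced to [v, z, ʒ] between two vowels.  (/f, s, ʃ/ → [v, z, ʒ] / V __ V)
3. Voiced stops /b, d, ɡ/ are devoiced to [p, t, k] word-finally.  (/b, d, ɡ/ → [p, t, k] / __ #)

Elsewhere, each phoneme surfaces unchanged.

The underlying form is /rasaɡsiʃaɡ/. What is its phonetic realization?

[razaɡsiʒak]

/r/ — word-initial; rule 1 does not apply here → [r].
/a/ (between /r/ and /s/): no rule targets it → [a].
/s/ (between /a/ and /a/): between two vowels, so rule 2 applies → [z].
/a/ (between /s/ and /ɡ/): no rule targets it → [a].
/ɡ/ (between /a/ and /s/) is in the target of rule 3 but the environment (word-finally) is not met → [ɡ].
/s/ — between /ɡ/ and /i/; rule 2 does not apply here → [s].
/i/ (between /s/ and /ʃ/): no rule targets it → [i].
/ʃ/ — between /i/ and /a/, between two vowels — surfaces as [ʒ] (rule 2).
/a/ — not in any rule's target class → [a].
/ɡ/ meets the environment for rule 3 (word-finally) → [k].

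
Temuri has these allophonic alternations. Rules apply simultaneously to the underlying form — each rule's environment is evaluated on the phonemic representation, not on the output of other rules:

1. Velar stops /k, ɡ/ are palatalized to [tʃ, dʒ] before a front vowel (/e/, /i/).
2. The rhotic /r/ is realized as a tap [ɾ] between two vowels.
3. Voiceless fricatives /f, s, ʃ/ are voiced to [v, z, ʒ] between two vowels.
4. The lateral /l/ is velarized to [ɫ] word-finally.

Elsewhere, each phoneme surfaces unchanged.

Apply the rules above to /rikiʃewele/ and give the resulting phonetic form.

[ritʃiʒewele]

/r/ (word-initial): rule 2 targets it, but not between two vowels → unchanged [r].
/k/ (between /i/ and /i/) occurs before a front vowel → [tʃ] by rule 1.
Rule 3 applies to /ʃ/ (between /i/ and /e/: between two vowels) → [ʒ].
/l/ — between /e/ and /e/; rule 4 does not apply here → [l].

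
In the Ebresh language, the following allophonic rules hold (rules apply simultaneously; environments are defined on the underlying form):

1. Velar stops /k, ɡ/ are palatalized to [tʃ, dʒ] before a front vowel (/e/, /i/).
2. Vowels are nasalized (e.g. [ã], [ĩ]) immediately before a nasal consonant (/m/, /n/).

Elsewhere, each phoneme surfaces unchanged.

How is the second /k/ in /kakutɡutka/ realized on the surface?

[k]

/k/ — between /a/ and /u/; rule 1 does not apply here → [k].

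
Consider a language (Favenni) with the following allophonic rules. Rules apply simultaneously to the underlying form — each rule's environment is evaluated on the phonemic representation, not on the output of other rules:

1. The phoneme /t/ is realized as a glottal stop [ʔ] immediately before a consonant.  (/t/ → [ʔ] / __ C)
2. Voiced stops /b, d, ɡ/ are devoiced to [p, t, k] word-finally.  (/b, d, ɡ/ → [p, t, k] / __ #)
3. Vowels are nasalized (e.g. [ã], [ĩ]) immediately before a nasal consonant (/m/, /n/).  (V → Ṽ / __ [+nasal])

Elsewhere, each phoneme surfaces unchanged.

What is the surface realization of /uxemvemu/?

[uxẽmvẽmu]

/u/ (word-initial): rule 3 targets it, but not before a nasal consonant → unchanged [u].
/x/ (between /u/ and /e/): no rule targets it → [x].
/e/ (between /x/ and /m/) occurs before a nasal consonant → [ẽ] by rule 3.
/m/ — not in any rule's target class → [m].
/v/ (between /m/ and /e/): no rule targets it → [v].
/e/ (between /v/ and /m/) occurs before a nasal consonant → [ẽ] by rule 3.
/m/ (between /e/ and /u/) is unaffected → [m].
/u/ — word-final; rule 3 does not apply here → [u].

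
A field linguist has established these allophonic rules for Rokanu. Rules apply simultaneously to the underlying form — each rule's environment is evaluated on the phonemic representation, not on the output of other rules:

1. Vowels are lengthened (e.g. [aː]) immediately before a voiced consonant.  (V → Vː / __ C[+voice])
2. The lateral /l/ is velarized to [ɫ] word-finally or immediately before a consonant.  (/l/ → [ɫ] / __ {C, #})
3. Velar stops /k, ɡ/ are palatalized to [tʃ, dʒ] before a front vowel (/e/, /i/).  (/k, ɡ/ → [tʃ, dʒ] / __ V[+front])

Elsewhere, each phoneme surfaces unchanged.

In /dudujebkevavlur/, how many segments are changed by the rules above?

Segments that undergo a rule: /u/ → [uː] (rule 1); /u/ → [uː] (rule 1); /e/ → [eː] (rule 1); /k/ → [tʃ] (rule 3); /e/ → [eː] (rule 1); /a/ → [aː] (rule 1); /u/ → [uː] (rule 1).
All other segments surface unchanged.

7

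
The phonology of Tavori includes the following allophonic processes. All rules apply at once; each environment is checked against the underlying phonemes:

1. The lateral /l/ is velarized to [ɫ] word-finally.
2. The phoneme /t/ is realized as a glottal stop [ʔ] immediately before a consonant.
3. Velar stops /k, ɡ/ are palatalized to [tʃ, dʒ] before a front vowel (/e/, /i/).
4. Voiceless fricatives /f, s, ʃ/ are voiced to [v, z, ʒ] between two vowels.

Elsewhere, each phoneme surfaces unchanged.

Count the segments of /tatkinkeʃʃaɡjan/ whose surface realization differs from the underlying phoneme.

Segments that undergo a rule: /t/ → [ʔ] (rule 2); /k/ → [tʃ] (rule 3); /k/ → [tʃ] (rule 3).
All other segments surface unchanged.

3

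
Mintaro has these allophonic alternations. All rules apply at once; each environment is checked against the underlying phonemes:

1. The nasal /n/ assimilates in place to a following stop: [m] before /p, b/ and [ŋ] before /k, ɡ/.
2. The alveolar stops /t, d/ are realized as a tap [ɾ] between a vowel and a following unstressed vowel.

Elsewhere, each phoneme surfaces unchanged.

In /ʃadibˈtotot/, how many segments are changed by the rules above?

2

Segments that undergo a rule: /d/ → [ɾ] (rule 2); /t/ → [ɾ] (rule 2).
All other segments surface unchanged.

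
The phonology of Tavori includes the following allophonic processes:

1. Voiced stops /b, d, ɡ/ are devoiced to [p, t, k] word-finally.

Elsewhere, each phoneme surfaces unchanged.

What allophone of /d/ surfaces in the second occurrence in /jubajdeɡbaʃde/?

/d/ (between /ʃ/ and /e/) fails the environment for rule 1, so it stays [d].

[d]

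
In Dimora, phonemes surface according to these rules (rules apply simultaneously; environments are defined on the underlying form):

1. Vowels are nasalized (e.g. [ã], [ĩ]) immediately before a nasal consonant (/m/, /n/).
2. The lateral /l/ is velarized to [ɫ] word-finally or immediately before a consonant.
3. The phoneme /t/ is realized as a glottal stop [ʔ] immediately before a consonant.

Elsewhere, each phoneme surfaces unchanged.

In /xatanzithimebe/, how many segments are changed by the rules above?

3

Segments that undergo a rule: /a/ → [ã] (rule 1); /t/ → [ʔ] (rule 3); /i/ → [ĩ] (rule 1).
All other segments surface unchanged.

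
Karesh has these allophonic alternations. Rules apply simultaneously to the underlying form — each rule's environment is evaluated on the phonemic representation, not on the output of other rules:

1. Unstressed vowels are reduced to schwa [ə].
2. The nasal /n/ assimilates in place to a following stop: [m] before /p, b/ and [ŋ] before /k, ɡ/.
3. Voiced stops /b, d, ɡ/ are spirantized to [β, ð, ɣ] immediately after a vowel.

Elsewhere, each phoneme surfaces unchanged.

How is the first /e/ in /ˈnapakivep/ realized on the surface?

[ə]

/e/ (between /v/ and /p/): in an unstressed syllable, so rule 1 applies → [ə].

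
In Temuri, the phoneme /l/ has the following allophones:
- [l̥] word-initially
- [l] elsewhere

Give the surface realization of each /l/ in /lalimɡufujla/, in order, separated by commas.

[l̥], [l], [l]

Occurrence 1 (position 1): word-initially → [l̥].
Occurrence 2 (position 3): no conditioning environment matches → elsewhere allophone [l].
Occurrence 3 (position 11): no conditioning environment matches → elsewhere allophone [l].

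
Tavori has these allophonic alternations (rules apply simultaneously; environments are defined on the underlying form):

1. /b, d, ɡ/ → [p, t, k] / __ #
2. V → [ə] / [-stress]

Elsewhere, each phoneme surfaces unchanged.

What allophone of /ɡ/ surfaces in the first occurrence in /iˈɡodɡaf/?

/ɡ/ — between /i/ and /o/; rule 1 does not apply here → [ɡ].

[ɡ]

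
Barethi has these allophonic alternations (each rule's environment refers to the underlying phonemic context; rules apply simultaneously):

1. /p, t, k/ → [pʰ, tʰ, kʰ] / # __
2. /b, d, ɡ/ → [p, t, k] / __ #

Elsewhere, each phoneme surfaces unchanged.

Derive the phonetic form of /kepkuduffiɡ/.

[kʰepkuduffik]

/k/ (word-initial) occurs word-initially → [kʰ] by rule 1.
/e/ (between /k/ and /p/) is unaffected → [e].
/p/ (between /e/ and /k/): rule 1 targets it, but not word-initially → unchanged [p].
/k/ (between /p/ and /u/): rule 1 targets it, but not word-initially → unchanged [k].
/u/ — not in any rule's target class → [u].
/d/ — between /u/ and /u/; rule 2 does not apply here → [d].
/u/ (between /d/ and /f/) is unaffected → [u].
/f/ — not in any rule's target class → [f].
/f/ (between /f/ and /i/) is unaffected → [f].
/i/ — not in any rule's target class → [i].
/ɡ/ (word-final) occurs word-finally → [k] by rule 2.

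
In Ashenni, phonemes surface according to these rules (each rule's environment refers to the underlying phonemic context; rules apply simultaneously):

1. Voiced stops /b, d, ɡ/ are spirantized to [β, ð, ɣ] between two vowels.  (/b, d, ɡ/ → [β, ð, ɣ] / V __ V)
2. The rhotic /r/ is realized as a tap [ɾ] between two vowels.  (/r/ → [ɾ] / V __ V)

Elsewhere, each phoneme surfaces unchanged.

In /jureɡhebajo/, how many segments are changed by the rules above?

2

Segments that undergo a rule: /r/ → [ɾ] (rule 2); /b/ → [β] (rule 1).
All other segments surface unchanged.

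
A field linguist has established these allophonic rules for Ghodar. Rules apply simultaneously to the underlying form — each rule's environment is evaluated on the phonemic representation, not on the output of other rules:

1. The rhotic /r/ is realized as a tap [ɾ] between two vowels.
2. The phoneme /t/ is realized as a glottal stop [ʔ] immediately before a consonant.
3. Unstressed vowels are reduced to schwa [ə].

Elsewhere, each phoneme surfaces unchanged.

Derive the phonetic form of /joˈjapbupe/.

[jəˈjapbəpə]

/j/ — not in any rule's target class → [j].
Rule 3 applies to /o/ (between /j/ and /j/: in an unstressed syllable) → [ə].
/j/ (between /o/ and /a/) is unaffected → [j].
/a/ (between /j/ and /p/) is in the target of rule 3 but the environment (in an unstressed syllable) is not met → [a].
/p/ (between /a/ and /b/): no rule targets it → [p].
/b/ (between /p/ and /u/): no rule targets it → [b].
Rule 3 applies to /u/ (between /b/ and /p/: in an unstressed syllable) → [ə].
/p/ (between /u/ and /e/): no rule targets it → [p].
/e/ — word-final, in an unstressed syllable — surfaces as [ə] (rule 3).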